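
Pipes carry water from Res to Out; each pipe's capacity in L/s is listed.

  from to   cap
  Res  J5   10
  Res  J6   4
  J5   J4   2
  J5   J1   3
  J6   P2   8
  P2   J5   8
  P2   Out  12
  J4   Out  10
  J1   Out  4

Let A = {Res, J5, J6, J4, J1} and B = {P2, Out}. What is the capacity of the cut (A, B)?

22

Edges leaving {Res, J5, J6, J4, J1}: J6→P2 (8), J4→Out (10), J1→Out (4).
Cut capacity = 8 + 10 + 4 = 22.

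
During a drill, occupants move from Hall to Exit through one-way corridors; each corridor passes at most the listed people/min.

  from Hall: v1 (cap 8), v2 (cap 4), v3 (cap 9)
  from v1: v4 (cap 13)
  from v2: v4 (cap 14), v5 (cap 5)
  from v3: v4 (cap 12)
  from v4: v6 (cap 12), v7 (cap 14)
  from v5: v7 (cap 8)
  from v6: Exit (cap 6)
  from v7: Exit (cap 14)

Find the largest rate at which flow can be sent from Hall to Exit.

20

Augment Hall→v1→v4→v6→Exit: bottleneck 6, flow now 6.
Augment Hall→v1→v4→v7→Exit: bottleneck 2, flow now 8.
Augment Hall→v2→v4→v7→Exit: bottleneck 4, flow now 12.
Augment Hall→v3→v4→v7→Exit: bottleneck 8, flow now 20.
No augmenting path remains; maximum flow = 20.
In the residual graph, reachable from Hall: {Hall, v1, v2, v3, v4, v5, v6, v7}.
Min-cut edges: v6→Exit (6), v7→Exit (14); capacity 6 + 14 = 20.
This cut is saturated, so no flow can exceed 20.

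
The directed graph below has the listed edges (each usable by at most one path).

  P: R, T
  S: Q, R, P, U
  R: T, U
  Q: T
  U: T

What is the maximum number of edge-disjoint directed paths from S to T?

4

Assign every edge capacity 1; by Menger, the answer equals the max flow.
Path S→P→T (+1); total 1.
Path S→Q→T (+1); total 2.
Path S→R→T (+1); total 3.
Path S→U→T (+1); total 4.
No residual S→T path; max flow = 4.
Certifying cut of size 4: {S→P, S→Q, S→R, S→U}.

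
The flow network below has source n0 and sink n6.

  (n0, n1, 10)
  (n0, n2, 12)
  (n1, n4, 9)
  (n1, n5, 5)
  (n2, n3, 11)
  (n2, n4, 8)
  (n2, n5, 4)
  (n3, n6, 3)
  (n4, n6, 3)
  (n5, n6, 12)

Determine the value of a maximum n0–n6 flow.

Augment n0→n1→n4→n6: bottleneck 3, flow now 3.
Augment n0→n1→n5→n6: bottleneck 5, flow now 8.
Augment n0→n2→n3→n6: bottleneck 3, flow now 11.
Augment n0→n2→n5→n6: bottleneck 4, flow now 15.
No augmenting path remains; maximum flow = 15.
In the residual graph, reachable from n0: {n0, n1, n2, n3, n4}.
Min-cut edges: n1→n5 (5), n2→n5 (4), n3→n6 (3), n4→n6 (3); capacity 5 + 4 + 3 + 3 = 15.
This cut is saturated, so no flow can exceed 15.

15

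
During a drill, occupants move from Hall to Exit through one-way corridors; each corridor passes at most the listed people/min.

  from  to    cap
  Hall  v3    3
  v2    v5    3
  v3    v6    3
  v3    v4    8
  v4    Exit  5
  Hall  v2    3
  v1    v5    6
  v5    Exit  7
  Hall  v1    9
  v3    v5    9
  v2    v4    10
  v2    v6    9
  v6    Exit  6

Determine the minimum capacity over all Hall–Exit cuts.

12

Augment Hall→v1→v5→Exit: bottleneck 6, flow now 6.
Augment Hall→v2→v4→Exit: bottleneck 3, flow now 9.
Augment Hall→v3→v4→Exit: bottleneck 2, flow now 11.
Augment Hall→v3→v5→Exit: bottleneck 1, flow now 12.
No augmenting path remains; maximum flow = 12.
By max-flow min-cut, the minimum cut capacity equals the max flow.
In the residual graph, reachable from Hall: {Hall, v1}.
Min-cut edges: Hall→v2 (3), Hall→v3 (3), v1→v5 (6); capacity 3 + 3 + 6 = 12.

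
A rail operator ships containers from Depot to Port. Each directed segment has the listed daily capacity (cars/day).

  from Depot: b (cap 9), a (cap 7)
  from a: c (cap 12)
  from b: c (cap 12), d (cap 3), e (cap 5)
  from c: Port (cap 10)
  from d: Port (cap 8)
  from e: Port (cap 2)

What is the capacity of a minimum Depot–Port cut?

Augment Depot→a→c→Port: bottleneck 7, flow now 7.
Augment Depot→b→c→Port: bottleneck 3, flow now 10.
Augment Depot→b→d→Port: bottleneck 3, flow now 13.
Augment Depot→b→e→Port: bottleneck 2, flow now 15.
No augmenting path remains; maximum flow = 15.
By max-flow min-cut, the minimum cut capacity equals the max flow.
In the residual graph, reachable from Depot: {Depot, a, b, c, e}.
Min-cut edges: b→d (3), c→Port (10), e→Port (2); capacity 3 + 10 + 2 = 15.

15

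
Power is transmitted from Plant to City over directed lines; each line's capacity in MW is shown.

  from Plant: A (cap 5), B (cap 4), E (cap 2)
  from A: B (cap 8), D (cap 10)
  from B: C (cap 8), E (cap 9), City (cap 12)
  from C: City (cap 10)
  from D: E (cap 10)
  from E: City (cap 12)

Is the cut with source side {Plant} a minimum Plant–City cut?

Given cut capacity: 5 + 4 + 2 = 11.
Augment Plant→B→City: bottleneck 4, flow now 4.
Augment Plant→E→City: bottleneck 2, flow now 6.
Augment Plant→A→B→City: bottleneck 5, flow now 11.
No augmenting path remains; maximum flow = 11.
Cut capacity 11 equals the max flow, so it is a minimum cut.

Yes — it is a minimum cut (capacity 11).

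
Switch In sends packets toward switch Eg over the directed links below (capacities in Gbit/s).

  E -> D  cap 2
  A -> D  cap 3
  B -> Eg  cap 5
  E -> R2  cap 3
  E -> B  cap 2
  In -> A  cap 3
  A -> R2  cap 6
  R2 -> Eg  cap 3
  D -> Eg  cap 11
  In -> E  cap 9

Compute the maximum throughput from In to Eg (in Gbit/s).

Augment In→A→D→Eg: bottleneck 3, flow now 3.
Augment In→E→D→Eg: bottleneck 2, flow now 5.
Augment In→E→R2→Eg: bottleneck 3, flow now 8.
Augment In→E→B→Eg: bottleneck 2, flow now 10.
No augmenting path remains; maximum flow = 10.
In the residual graph, reachable from In: {In, E}.
Min-cut edges: In→A (3), E→D (2), E→R2 (3), E→B (2); capacity 3 + 2 + 3 + 2 = 10.
This cut is saturated, so no flow can exceed 10.

10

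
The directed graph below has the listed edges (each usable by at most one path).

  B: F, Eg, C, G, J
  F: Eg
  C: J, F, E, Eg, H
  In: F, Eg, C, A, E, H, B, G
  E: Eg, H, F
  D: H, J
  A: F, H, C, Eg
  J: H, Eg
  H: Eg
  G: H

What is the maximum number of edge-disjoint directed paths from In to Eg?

7

Assign every edge capacity 1; by Menger, the answer equals the max flow.
Path In→Eg (+1); total 1.
Path In→A→Eg (+1); total 2.
Path In→B→Eg (+1); total 3.
Path In→C→Eg (+1); total 4.
Path In→E→Eg (+1); total 5.
Path In→F→Eg (+1); total 6.
Path In→H→Eg (+1); total 7.
No residual In→Eg path; max flow = 7.
Certifying cut of size 7: {H→Eg, In→A, In→B, In→C, In→E, In→Eg, In→F}.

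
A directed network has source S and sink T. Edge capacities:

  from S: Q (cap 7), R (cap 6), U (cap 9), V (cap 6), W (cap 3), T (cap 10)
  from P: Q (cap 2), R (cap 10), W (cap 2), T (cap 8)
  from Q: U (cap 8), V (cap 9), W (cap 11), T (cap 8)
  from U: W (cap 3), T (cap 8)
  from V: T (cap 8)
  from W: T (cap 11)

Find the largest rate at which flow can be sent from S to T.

Augment S→T: bottleneck 10, flow now 10.
Augment S→Q→T: bottleneck 7, flow now 17.
Augment S→U→T: bottleneck 8, flow now 25.
Augment S→V→T: bottleneck 6, flow now 31.
Augment S→W→T: bottleneck 3, flow now 34.
Augment S→U→W→T: bottleneck 1, flow now 35.
No augmenting path remains; maximum flow = 35.
In the residual graph, reachable from S: {S, R}.
Min-cut edges: S→Q (7), S→U (9), S→V (6), S→W (3), S→T (10); capacity 7 + 9 + 6 + 3 + 10 = 35.
This cut is saturated, so no flow can exceed 35.

35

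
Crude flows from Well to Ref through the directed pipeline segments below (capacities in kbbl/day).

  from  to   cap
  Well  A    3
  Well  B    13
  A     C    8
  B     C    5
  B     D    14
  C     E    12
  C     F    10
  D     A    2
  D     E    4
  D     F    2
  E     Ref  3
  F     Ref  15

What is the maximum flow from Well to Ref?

Augment Well→A→C→E→Ref: bottleneck 3, flow now 3.
Augment Well→B→C→F→Ref: bottleneck 5, flow now 8.
Augment Well→B→D→F→Ref: bottleneck 2, flow now 10.
Augment Well→B→D→A→C→F→Ref: bottleneck 2, flow now 12.
Augment Well→B→D→E→C→F→Ref: bottleneck 3, flow now 15. (uses reverse residual edge)
No augmenting path remains; maximum flow = 15.
In the residual graph, reachable from Well: {Well, B, D, E}.
Min-cut edges: Well→A (3), B→C (5), D→A (2), D→F (2), E→Ref (3); capacity 3 + 5 + 2 + 2 + 3 = 15.
This cut is saturated, so no flow can exceed 15.

15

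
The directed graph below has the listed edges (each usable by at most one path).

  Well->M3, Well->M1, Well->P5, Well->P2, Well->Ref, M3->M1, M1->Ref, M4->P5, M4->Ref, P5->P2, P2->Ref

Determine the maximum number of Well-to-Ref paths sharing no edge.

3

Assign every edge capacity 1; by Menger, the answer equals the max flow.
Path Well→Ref (+1); total 1.
Path Well→M1→Ref (+1); total 2.
Path Well→P2→Ref (+1); total 3.
No residual Well→Ref path; max flow = 3.
Certifying cut of size 3: {M1→Ref, P2→Ref, Well→Ref}.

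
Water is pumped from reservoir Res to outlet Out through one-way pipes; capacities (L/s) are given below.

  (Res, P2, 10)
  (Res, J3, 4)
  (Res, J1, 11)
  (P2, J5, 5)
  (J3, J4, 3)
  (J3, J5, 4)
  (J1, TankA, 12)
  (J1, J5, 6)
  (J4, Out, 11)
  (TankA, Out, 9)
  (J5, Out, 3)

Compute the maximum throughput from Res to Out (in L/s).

15

Augment Res→P2→J5→Out: bottleneck 3, flow now 3.
Augment Res→J3→J4→Out: bottleneck 3, flow now 6.
Augment Res→J1→TankA→Out: bottleneck 9, flow now 15.
No augmenting path remains; maximum flow = 15.
In the residual graph, reachable from Res: {Res, P2, J3, J1, TankA, J5}.
Min-cut edges: J3→J4 (3), TankA→Out (9), J5→Out (3); capacity 3 + 9 + 3 = 15.
This cut is saturated, so no flow can exceed 15.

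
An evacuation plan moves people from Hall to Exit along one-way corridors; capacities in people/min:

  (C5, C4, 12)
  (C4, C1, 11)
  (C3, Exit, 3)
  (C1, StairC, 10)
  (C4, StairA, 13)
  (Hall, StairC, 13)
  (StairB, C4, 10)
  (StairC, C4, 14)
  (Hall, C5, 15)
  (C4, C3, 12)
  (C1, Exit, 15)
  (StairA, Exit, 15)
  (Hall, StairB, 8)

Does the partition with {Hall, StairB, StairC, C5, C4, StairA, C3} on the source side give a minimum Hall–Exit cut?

No — its capacity is 29, but the minimum cut has capacity 27.

Given cut capacity: 11 + 15 + 3 = 29.
Augment Hall→StairB→C4→StairA→Exit: bottleneck 8, flow now 8.
Augment Hall→StairC→C4→StairA→Exit: bottleneck 5, flow now 13.
Augment Hall→StairC→C4→C1→Exit: bottleneck 8, flow now 21.
Augment Hall→C5→C4→C1→Exit: bottleneck 3, flow now 24.
Augment Hall→C5→C4→C3→Exit: bottleneck 3, flow now 27.
No augmenting path remains; maximum flow = 27.
In the residual graph, reachable from Hall: {Hall, StairB, StairC, C5, C4, C3}.
Min-cut edges: C4→StairA (13), C4→C1 (11), C3→Exit (3); capacity 13 + 11 + 3 = 27.
Cut capacity 29 exceeds the max flow 27, so it is not minimum.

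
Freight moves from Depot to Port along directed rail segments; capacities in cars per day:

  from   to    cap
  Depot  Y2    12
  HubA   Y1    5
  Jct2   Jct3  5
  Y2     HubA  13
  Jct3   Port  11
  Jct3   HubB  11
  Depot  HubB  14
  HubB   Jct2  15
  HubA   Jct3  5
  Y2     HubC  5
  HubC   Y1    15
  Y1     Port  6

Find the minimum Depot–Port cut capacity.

16

Augment Depot→Y2→HubC→Y1→Port: bottleneck 5, flow now 5.
Augment Depot→Y2→HubA→Y1→Port: bottleneck 1, flow now 6.
Augment Depot→Y2→HubA→Jct3→Port: bottleneck 5, flow now 11.
Augment Depot→HubB→Jct2→Jct3→Port: bottleneck 5, flow now 16.
No augmenting path remains; maximum flow = 16.
By max-flow min-cut, the minimum cut capacity equals the max flow.
In the residual graph, reachable from Depot: {Depot, Y2, HubB, HubC, HubA, Jct2, Y1}.
Min-cut edges: HubA→Jct3 (5), Jct2→Jct3 (5), Y1→Port (6); capacity 5 + 5 + 6 = 16.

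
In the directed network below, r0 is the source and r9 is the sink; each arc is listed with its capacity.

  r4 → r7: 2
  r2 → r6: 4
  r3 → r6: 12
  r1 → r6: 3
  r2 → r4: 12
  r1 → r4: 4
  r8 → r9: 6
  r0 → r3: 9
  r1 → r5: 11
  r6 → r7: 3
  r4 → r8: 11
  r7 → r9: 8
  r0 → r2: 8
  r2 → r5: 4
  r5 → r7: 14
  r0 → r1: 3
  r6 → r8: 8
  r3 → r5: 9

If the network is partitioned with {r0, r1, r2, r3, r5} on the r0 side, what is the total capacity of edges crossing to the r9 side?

49

Edges leaving {r0, r1, r2, r3, r5}: r1→r4 (4), r1→r6 (3), r2→r4 (12), r2→r6 (4), r3→r6 (12), r5→r7 (14).
Cut capacity = 4 + 3 + 12 + 4 + 12 + 14 = 49.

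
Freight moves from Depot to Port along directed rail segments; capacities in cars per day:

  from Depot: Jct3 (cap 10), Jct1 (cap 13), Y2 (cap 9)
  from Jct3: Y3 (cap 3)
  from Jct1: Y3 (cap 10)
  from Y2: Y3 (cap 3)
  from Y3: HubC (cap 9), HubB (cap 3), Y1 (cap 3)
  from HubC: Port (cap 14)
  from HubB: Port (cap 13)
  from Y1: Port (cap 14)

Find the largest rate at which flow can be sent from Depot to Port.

15

Augment Depot→Jct3→Y3→HubC→Port: bottleneck 3, flow now 3.
Augment Depot→Jct1→Y3→HubC→Port: bottleneck 6, flow now 9.
Augment Depot→Jct1→Y3→HubB→Port: bottleneck 3, flow now 12.
Augment Depot→Jct1→Y3→Y1→Port: bottleneck 1, flow now 13.
Augment Depot→Y2→Y3→Y1→Port: bottleneck 2, flow now 15.
No augmenting path remains; maximum flow = 15.
In the residual graph, reachable from Depot: {Depot, Jct3, Jct1, Y2, Y3}.
Min-cut edges: Y3→HubC (9), Y3→HubB (3), Y3→Y1 (3); capacity 9 + 3 + 3 = 15.
This cut is saturated, so no flow can exceed 15.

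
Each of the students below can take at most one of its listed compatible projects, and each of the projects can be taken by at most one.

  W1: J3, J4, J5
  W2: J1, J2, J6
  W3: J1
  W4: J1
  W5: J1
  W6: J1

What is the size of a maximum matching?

3

Unit-capacity flow: source→left, listed edges, right→sink; max matching = max flow.
Augmenting path W1→J3 (+1); matched 1.
Augmenting path W2→J1 (+1); matched 2.
Augmenting path W3→J1→W2→J2 (+1); matched 3.
No augmenting path remains; maximum matching = 3.
König certificate: {W1, W2, J1} is a vertex cover of size 3 (every listed pair touches it), so no matching can be larger.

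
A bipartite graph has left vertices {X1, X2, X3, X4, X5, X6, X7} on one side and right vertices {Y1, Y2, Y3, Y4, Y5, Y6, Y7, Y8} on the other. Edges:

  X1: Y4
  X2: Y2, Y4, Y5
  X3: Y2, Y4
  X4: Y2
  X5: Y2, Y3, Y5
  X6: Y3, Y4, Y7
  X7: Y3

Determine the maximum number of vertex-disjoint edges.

Unit-capacity flow: source→left, listed edges, right→sink; max matching = max flow.
Augmenting path X1→Y4 (+1); matched 1.
Augmenting path X2→Y2 (+1); matched 2.
Augmenting path X5→Y3 (+1); matched 3.
Augmenting path X6→Y7 (+1); matched 4.
Augmenting path X3→Y2→X2→Y5 (+1); matched 5.
No augmenting path remains; maximum matching = 5.
König certificate: {X6, Y2, Y3, Y4, Y5} is a vertex cover of size 5 (every listed pair touches it), so no matching can be larger.

5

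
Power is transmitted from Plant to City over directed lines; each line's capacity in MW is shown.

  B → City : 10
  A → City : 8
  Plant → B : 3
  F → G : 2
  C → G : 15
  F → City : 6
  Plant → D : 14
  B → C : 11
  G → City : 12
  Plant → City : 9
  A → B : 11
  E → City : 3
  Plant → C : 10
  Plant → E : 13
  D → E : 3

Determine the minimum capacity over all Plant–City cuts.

25

Augment Plant→City: bottleneck 9, flow now 9.
Augment Plant→B→City: bottleneck 3, flow now 12.
Augment Plant→E→City: bottleneck 3, flow now 15.
Augment Plant→C→G→City: bottleneck 10, flow now 25.
No augmenting path remains; maximum flow = 25.
By max-flow min-cut, the minimum cut capacity equals the max flow.
In the residual graph, reachable from Plant: {Plant, D, E}.
Min-cut edges: Plant→B (3), Plant→C (10), Plant→City (9), E→City (3); capacity 3 + 10 + 9 + 3 = 25.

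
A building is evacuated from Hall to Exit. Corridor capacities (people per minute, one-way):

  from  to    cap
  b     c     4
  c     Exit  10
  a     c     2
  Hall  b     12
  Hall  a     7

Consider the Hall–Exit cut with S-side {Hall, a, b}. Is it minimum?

Yes — it is a minimum cut (capacity 6).

Given cut capacity: 2 + 4 = 6.
Augment Hall→a→c→Exit: bottleneck 2, flow now 2.
Augment Hall→b→c→Exit: bottleneck 4, flow now 6.
No augmenting path remains; maximum flow = 6.
Cut capacity 6 equals the max flow, so it is a minimum cut.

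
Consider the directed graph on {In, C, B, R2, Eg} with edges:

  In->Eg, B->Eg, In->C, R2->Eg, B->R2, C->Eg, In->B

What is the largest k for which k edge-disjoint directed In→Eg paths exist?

3

Assign every edge capacity 1; by Menger, the answer equals the max flow.
Path In→Eg (+1); total 1.
Path In→C→Eg (+1); total 2.
Path In→B→Eg (+1); total 3.
No residual In→Eg path; max flow = 3.
Certifying cut of size 3: {In→B, In→C, In→Eg}.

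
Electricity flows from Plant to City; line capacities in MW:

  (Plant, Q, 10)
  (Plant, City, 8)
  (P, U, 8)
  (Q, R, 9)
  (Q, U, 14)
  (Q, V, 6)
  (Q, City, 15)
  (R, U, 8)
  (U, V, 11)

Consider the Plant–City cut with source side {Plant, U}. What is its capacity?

29

Edges leaving {Plant, U}: Plant→Q (10), Plant→City (8), U→V (11).
Cut capacity = 10 + 8 + 11 = 29.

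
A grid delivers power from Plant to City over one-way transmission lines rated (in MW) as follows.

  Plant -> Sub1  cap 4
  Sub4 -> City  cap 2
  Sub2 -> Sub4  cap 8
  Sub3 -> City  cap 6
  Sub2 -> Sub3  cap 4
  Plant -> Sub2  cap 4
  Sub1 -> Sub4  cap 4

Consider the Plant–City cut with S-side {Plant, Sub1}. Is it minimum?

Given cut capacity: 4 + 4 = 8.
Augment Plant→Sub1→Sub4→City: bottleneck 2, flow now 2.
Augment Plant→Sub2→Sub3→City: bottleneck 4, flow now 6.
No augmenting path remains; maximum flow = 6.
In the residual graph, reachable from Plant: {Plant, Sub1, Sub4}.
Min-cut edges: Plant→Sub2 (4), Sub4→City (2); capacity 4 + 2 = 6.
Cut capacity 8 exceeds the max flow 6, so it is not minimum.

No — its capacity is 8, but the minimum cut has capacity 6.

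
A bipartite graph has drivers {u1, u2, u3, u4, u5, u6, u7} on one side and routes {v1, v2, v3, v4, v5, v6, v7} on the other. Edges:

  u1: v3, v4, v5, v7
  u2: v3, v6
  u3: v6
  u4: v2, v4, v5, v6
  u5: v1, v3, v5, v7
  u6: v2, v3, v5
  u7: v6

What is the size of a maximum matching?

6

Unit-capacity flow: source→left, listed edges, right→sink; max matching = max flow.
Augmenting path u1→v3 (+1); matched 1.
Augmenting path u2→v6 (+1); matched 2.
Augmenting path u4→v2 (+1); matched 3.
Augmenting path u5→v1 (+1); matched 4.
Augmenting path u6→v5 (+1); matched 5.
Augmenting path u3→v6→u2→v3→u1→v4 (+1); matched 6.
No augmenting path remains; maximum matching = 6.
König certificate: {u1, u2, u4, u5, u6, v6} is a vertex cover of size 6 (every listed pair touches it), so no matching can be larger.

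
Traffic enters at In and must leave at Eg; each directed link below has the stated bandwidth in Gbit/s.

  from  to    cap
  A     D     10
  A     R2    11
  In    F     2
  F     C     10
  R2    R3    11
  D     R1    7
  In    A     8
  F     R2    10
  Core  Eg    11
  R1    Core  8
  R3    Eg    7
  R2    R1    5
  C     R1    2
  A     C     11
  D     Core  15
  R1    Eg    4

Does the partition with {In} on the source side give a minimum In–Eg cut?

Yes — it is a minimum cut (capacity 10).

Given cut capacity: 8 + 2 = 10.
Augment In→A→C→R1→Eg: bottleneck 2, flow now 2.
Augment In→A→D→Core→Eg: bottleneck 6, flow now 8.
Augment In→F→R2→R1→Eg: bottleneck 2, flow now 10.
No augmenting path remains; maximum flow = 10.
Cut capacity 10 equals the max flow, so it is a minimum cut.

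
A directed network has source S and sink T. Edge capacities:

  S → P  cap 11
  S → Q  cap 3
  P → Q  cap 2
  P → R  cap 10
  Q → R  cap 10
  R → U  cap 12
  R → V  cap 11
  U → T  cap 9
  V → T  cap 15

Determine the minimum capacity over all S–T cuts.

Augment S→P→R→U→T: bottleneck 9, flow now 9.
Augment S→P→R→V→T: bottleneck 1, flow now 10.
Augment S→Q→R→V→T: bottleneck 3, flow now 13.
Augment S→P→Q→R→V→T: bottleneck 1, flow now 14.
No augmenting path remains; maximum flow = 14.
By max-flow min-cut, the minimum cut capacity equals the max flow.
In the residual graph, reachable from S: {S}.
Min-cut edges: S→P (11), S→Q (3); capacity 11 + 3 = 14.

14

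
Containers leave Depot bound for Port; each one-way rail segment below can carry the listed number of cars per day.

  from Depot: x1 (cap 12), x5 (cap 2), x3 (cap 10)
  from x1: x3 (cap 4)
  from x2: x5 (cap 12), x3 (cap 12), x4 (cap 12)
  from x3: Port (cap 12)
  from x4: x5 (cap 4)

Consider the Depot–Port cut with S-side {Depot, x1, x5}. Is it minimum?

Given cut capacity: 10 + 4 = 14.
Augment Depot→x3→Port: bottleneck 10, flow now 10.
Augment Depot→x1→x3→Port: bottleneck 2, flow now 12.
No augmenting path remains; maximum flow = 12.
In the residual graph, reachable from Depot: {Depot, x1, x3, x5}.
Min-cut edges: x3→Port (12); capacity 12 = 12.
Cut capacity 14 exceeds the max flow 12, so it is not minimum.

No — its capacity is 14, but the minimum cut has capacity 12.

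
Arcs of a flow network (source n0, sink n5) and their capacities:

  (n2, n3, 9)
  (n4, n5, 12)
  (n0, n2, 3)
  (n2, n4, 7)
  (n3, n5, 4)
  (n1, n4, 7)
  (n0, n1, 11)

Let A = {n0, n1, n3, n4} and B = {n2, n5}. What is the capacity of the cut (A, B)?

19

Edges leaving {n0, n1, n3, n4}: n0→n2 (3), n3→n5 (4), n4→n5 (12).
Cut capacity = 3 + 4 + 12 = 19.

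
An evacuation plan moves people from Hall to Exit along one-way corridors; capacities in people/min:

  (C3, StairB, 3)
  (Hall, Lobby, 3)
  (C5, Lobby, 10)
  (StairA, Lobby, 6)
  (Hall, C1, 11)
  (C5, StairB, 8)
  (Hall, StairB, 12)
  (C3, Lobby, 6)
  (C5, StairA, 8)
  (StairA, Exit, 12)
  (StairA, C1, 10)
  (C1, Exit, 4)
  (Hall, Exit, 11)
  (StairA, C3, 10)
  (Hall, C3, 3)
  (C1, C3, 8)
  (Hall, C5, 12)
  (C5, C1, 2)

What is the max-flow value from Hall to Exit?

23

Augment Hall→Exit: bottleneck 11, flow now 11.
Augment Hall→C1→Exit: bottleneck 4, flow now 15.
Augment Hall→C5→StairA→Exit: bottleneck 8, flow now 23.
No augmenting path remains; maximum flow = 23.
In the residual graph, reachable from Hall: {Hall, C5, C1, C3, StairB, Lobby}.
Min-cut edges: Hall→Exit (11), C5→StairA (8), C1→Exit (4); capacity 11 + 8 + 4 = 23.
This cut is saturated, so no flow can exceed 23.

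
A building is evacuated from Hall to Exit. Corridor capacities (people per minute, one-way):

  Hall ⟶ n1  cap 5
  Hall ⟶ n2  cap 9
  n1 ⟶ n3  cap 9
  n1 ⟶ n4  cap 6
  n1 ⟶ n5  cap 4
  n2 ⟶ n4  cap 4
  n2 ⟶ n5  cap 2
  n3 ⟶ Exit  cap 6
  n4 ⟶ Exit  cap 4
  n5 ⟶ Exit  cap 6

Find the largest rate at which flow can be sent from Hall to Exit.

Augment Hall→n1→n3→Exit: bottleneck 5, flow now 5.
Augment Hall→n2→n4→Exit: bottleneck 4, flow now 9.
Augment Hall→n2→n5→Exit: bottleneck 2, flow now 11.
No augmenting path remains; maximum flow = 11.
In the residual graph, reachable from Hall: {Hall, n2}.
Min-cut edges: Hall→n1 (5), n2→n4 (4), n2→n5 (2); capacity 5 + 4 + 2 = 11.
This cut is saturated, so no flow can exceed 11.

11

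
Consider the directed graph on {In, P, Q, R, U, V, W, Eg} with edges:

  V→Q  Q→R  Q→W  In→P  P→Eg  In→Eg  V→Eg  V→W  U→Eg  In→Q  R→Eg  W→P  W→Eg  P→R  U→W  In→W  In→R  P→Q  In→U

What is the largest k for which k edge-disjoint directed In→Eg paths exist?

5

Assign every edge capacity 1; by Menger, the answer equals the max flow.
Path In→Eg (+1); total 1.
Path In→P→Eg (+1); total 2.
Path In→R→Eg (+1); total 3.
Path In→U→Eg (+1); total 4.
Path In→W→Eg (+1); total 5.
No residual In→Eg path; max flow = 5.
Certifying cut of size 5: {In→Eg, In→U, P→Eg, R→Eg, W→Eg}.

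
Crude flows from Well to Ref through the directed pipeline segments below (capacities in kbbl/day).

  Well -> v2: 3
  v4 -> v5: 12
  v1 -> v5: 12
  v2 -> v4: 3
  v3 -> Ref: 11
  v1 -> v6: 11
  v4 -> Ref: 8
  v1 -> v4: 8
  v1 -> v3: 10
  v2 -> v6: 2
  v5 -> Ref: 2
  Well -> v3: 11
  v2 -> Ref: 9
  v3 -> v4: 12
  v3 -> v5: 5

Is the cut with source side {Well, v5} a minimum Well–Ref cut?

No — its capacity is 16, but the minimum cut has capacity 14.

Given cut capacity: 3 + 11 + 2 = 16.
Augment Well→v2→Ref: bottleneck 3, flow now 3.
Augment Well→v3→Ref: bottleneck 11, flow now 14.
No augmenting path remains; maximum flow = 14.
In the residual graph, reachable from Well: {Well}.
Min-cut edges: Well→v2 (3), Well→v3 (11); capacity 3 + 11 = 14.
Cut capacity 16 exceeds the max flow 14, so it is not minimum.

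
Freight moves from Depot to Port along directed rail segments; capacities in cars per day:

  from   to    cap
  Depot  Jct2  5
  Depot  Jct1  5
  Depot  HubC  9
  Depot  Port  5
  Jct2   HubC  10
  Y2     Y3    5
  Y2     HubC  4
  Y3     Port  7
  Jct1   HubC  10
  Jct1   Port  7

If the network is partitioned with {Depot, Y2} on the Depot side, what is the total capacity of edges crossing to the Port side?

33

Edges leaving {Depot, Y2}: Depot→Jct2 (5), Depot→Jct1 (5), Depot→HubC (9), Depot→Port (5), Y2→Y3 (5), Y2→HubC (4).
Cut capacity = 5 + 5 + 9 + 5 + 5 + 4 = 33.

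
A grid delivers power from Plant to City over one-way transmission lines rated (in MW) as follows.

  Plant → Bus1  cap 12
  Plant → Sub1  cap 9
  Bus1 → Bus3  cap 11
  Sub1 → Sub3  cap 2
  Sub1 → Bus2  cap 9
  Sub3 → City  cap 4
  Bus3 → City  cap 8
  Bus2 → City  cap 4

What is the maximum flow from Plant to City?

14

Augment Plant→Bus1→Bus3→City: bottleneck 8, flow now 8.
Augment Plant→Sub1→Sub3→City: bottleneck 2, flow now 10.
Augment Plant→Sub1→Bus2→City: bottleneck 4, flow now 14.
No augmenting path remains; maximum flow = 14.
In the residual graph, reachable from Plant: {Plant, Bus1, Sub1, Bus3, Bus2}.
Min-cut edges: Sub1→Sub3 (2), Bus3→City (8), Bus2→City (4); capacity 2 + 8 + 4 = 14.
This cut is saturated, so no flow can exceed 14.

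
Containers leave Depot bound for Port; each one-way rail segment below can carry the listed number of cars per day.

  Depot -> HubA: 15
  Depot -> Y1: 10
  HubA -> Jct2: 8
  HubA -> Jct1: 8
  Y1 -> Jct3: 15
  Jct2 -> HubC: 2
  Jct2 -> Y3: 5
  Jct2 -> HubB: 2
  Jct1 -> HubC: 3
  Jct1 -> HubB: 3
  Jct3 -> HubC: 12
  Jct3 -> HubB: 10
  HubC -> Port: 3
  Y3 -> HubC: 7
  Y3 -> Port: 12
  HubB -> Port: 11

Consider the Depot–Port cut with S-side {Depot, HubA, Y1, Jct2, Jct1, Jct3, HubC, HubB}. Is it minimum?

Given cut capacity: 5 + 3 + 11 = 19.
Augment Depot→HubA→Jct2→HubC→Port: bottleneck 2, flow now 2.
Augment Depot→HubA→Jct2→Y3→Port: bottleneck 5, flow now 7.
Augment Depot→HubA→Jct2→HubB→Port: bottleneck 1, flow now 8.
Augment Depot→HubA→Jct1→HubC→Port: bottleneck 1, flow now 9.
Augment Depot→HubA→Jct1→HubB→Port: bottleneck 3, flow now 12.
Augment Depot→Y1→Jct3→HubB→Port: bottleneck 7, flow now 19.
No augmenting path remains; maximum flow = 19.
Cut capacity 19 equals the max flow, so it is a minimum cut.

Yes — it is a minimum cut (capacity 19).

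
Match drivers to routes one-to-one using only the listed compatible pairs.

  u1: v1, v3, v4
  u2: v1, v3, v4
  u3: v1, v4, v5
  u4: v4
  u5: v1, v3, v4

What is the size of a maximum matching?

Unit-capacity flow: source→left, listed edges, right→sink; max matching = max flow.
Augmenting path u1→v1 (+1); matched 1.
Augmenting path u2→v3 (+1); matched 2.
Augmenting path u3→v4 (+1); matched 3.
Augmenting path u4→v4→u3→v5 (+1); matched 4.
No augmenting path remains; maximum matching = 4.
König certificate: {u3, v1, v3, v4} is a vertex cover of size 4 (every listed pair touches it), so no matching can be larger.

4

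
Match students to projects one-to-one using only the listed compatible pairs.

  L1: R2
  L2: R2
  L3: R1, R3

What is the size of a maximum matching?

Unit-capacity flow: source→left, listed edges, right→sink; max matching = max flow.
Augmenting path L1→R2 (+1); matched 1.
Augmenting path L3→R1 (+1); matched 2.
No augmenting path remains; maximum matching = 2.
König certificate: {L3, R2} is a vertex cover of size 2 (every listed pair touches it), so no matching can be larger.

2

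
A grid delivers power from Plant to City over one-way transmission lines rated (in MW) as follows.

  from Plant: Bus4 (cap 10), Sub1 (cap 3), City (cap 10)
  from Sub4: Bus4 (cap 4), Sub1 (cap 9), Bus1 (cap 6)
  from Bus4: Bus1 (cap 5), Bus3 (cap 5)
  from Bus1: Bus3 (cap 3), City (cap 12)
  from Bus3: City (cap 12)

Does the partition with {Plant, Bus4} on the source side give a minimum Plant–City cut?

No — its capacity is 23, but the minimum cut has capacity 20.

Given cut capacity: 3 + 10 + 5 + 5 = 23.
Augment Plant→City: bottleneck 10, flow now 10.
Augment Plant→Bus4→Bus1→City: bottleneck 5, flow now 15.
Augment Plant→Bus4→Bus3→City: bottleneck 5, flow now 20.
No augmenting path remains; maximum flow = 20.
In the residual graph, reachable from Plant: {Plant, Sub1}.
Min-cut edges: Plant→Bus4 (10), Plant→City (10); capacity 10 + 10 = 20.
Cut capacity 23 exceeds the max flow 20, so it is not minimum.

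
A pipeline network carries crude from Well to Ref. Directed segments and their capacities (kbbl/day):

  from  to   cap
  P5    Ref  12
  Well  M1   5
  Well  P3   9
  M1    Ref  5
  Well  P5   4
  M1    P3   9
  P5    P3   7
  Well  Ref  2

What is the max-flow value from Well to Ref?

11

Augment Well→Ref: bottleneck 2, flow now 2.
Augment Well→M1→Ref: bottleneck 5, flow now 7.
Augment Well→P5→Ref: bottleneck 4, flow now 11.
No augmenting path remains; maximum flow = 11.
In the residual graph, reachable from Well: {Well, P3}.
Min-cut edges: Well→M1 (5), Well→P5 (4), Well→Ref (2); capacity 5 + 4 + 2 = 11.
This cut is saturated, so no flow can exceed 11.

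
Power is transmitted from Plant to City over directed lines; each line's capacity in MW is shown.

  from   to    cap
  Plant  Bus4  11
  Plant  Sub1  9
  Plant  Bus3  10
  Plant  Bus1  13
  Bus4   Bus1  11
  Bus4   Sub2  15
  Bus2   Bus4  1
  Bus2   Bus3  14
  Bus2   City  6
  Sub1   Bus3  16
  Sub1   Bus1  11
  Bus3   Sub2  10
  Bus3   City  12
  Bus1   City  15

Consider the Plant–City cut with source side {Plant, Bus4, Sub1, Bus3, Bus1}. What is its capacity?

52

Edges leaving {Plant, Bus4, Sub1, Bus3, Bus1}: Bus4→Sub2 (15), Bus3→Sub2 (10), Bus3→City (12), Bus1→City (15).
Cut capacity = 15 + 10 + 12 + 15 = 52.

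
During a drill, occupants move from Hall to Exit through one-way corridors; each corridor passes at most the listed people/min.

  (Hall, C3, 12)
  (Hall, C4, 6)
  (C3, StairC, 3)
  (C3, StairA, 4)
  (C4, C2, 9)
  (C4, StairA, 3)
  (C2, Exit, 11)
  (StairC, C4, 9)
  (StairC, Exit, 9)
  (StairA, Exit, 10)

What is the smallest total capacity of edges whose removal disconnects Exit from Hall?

Augment Hall→C3→StairC→Exit: bottleneck 3, flow now 3.
Augment Hall→C3→StairA→Exit: bottleneck 4, flow now 7.
Augment Hall→C4→C2→Exit: bottleneck 6, flow now 13.
No augmenting path remains; maximum flow = 13.
By max-flow min-cut, the minimum cut capacity equals the max flow.
In the residual graph, reachable from Hall: {Hall, C3}.
Min-cut edges: Hall→C4 (6), C3→StairC (3), C3→StairA (4); capacity 6 + 3 + 4 = 13.

13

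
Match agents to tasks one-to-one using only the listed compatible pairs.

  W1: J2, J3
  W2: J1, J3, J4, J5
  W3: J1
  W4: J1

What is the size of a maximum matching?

3

Unit-capacity flow: source→left, listed edges, right→sink; max matching = max flow.
Augmenting path W1→J2 (+1); matched 1.
Augmenting path W2→J1 (+1); matched 2.
Augmenting path W3→J1→W2→J3 (+1); matched 3.
No augmenting path remains; maximum matching = 3.
König certificate: {W1, W2, J1} is a vertex cover of size 3 (every listed pair touches it), so no matching can be larger.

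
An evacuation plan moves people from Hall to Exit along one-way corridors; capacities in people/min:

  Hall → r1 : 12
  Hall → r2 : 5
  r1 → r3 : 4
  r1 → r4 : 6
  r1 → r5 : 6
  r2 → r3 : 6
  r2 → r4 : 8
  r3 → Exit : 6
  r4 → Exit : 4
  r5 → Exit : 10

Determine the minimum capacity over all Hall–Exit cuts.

Augment Hall→r1→r3→Exit: bottleneck 4, flow now 4.
Augment Hall→r1→r4→Exit: bottleneck 4, flow now 8.
Augment Hall→r1→r5→Exit: bottleneck 4, flow now 12.
Augment Hall→r2→r3→Exit: bottleneck 2, flow now 14.
Augment Hall→r2→r3→r1→r5→Exit: bottleneck 2, flow now 16. (uses reverse residual edge)
No augmenting path remains; maximum flow = 16.
By max-flow min-cut, the minimum cut capacity equals the max flow.
In the residual graph, reachable from Hall: {Hall, r1, r2, r3, r4}.
Min-cut edges: r1→r5 (6), r3→Exit (6), r4→Exit (4); capacity 6 + 6 + 4 = 16.

16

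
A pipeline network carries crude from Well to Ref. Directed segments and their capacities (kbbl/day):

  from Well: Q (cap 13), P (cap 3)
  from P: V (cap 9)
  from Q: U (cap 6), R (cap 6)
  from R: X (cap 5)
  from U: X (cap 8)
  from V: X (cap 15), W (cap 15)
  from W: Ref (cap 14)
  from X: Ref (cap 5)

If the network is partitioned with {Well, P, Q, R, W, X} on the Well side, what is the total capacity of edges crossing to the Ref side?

34

Edges leaving {Well, P, Q, R, W, X}: P→V (9), Q→U (6), W→Ref (14), X→Ref (5).
Cut capacity = 9 + 6 + 14 + 5 = 34.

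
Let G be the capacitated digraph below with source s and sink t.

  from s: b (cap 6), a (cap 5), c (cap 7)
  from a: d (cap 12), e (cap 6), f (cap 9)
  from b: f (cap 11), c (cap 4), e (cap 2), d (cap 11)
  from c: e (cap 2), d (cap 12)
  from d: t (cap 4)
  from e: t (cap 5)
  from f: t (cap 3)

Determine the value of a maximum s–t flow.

Augment s→a→d→t: bottleneck 4, flow now 4.
Augment s→a→e→t: bottleneck 1, flow now 5.
Augment s→b→e→t: bottleneck 2, flow now 7.
Augment s→b→f→t: bottleneck 3, flow now 10.
Augment s→c→e→t: bottleneck 2, flow now 12.
No augmenting path remains; maximum flow = 12.
In the residual graph, reachable from s: {s, a, b, c, d, e, f}.
Min-cut edges: d→t (4), e→t (5), f→t (3); capacity 4 + 5 + 3 = 12.
This cut is saturated, so no flow can exceed 12.

12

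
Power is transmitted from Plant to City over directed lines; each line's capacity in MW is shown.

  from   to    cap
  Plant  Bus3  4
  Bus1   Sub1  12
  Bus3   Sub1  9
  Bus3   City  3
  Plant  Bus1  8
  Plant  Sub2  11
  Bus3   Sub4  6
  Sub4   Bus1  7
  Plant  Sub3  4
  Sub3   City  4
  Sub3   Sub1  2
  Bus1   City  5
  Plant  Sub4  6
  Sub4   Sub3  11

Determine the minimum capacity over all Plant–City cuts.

12

Augment Plant→Bus3→City: bottleneck 3, flow now 3.
Augment Plant→Bus1→City: bottleneck 5, flow now 8.
Augment Plant→Sub3→City: bottleneck 4, flow now 12.
No augmenting path remains; maximum flow = 12.
By max-flow min-cut, the minimum cut capacity equals the max flow.
In the residual graph, reachable from Plant: {Plant, Bus3, Sub4, Bus1, Sub2, Sub3, Sub1}.
Min-cut edges: Bus3→City (3), Bus1→City (5), Sub3→City (4); capacity 3 + 5 + 4 = 12.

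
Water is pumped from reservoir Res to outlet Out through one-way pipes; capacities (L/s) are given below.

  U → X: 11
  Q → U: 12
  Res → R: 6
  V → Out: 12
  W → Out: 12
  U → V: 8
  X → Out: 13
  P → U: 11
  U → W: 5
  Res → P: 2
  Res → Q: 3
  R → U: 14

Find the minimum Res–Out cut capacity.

Augment Res→P→U→V→Out: bottleneck 2, flow now 2.
Augment Res→Q→U→V→Out: bottleneck 3, flow now 5.
Augment Res→R→U→V→Out: bottleneck 3, flow now 8.
Augment Res→R→U→W→Out: bottleneck 3, flow now 11.
No augmenting path remains; maximum flow = 11.
By max-flow min-cut, the minimum cut capacity equals the max flow.
In the residual graph, reachable from Res: {Res}.
Min-cut edges: Res→P (2), Res→Q (3), Res→R (6); capacity 2 + 3 + 6 = 11.

11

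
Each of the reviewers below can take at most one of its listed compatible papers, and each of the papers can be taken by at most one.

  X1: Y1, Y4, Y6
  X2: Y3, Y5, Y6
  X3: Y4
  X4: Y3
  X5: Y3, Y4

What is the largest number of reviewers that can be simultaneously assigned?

4

Unit-capacity flow: source→left, listed edges, right→sink; max matching = max flow.
Augmenting path X1→Y1 (+1); matched 1.
Augmenting path X2→Y3 (+1); matched 2.
Augmenting path X3→Y4 (+1); matched 3.
Augmenting path X4→Y3→X2→Y5 (+1); matched 4.
No augmenting path remains; maximum matching = 4.
König certificate: {X1, X2, Y3, Y4} is a vertex cover of size 4 (every listed pair touches it), so no matching can be larger.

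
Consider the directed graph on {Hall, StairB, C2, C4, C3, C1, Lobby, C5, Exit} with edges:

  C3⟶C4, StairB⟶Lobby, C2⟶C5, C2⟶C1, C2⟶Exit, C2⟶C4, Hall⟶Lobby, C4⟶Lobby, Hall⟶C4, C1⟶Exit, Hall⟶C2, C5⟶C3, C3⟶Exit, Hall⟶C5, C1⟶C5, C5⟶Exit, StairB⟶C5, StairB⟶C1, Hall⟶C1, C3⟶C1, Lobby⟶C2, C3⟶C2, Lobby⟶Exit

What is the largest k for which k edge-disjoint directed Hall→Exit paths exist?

Assign every edge capacity 1; by Menger, the answer equals the max flow.
Path Hall→C2→Exit (+1); total 1.
Path Hall→C1→Exit (+1); total 2.
Path Hall→Lobby→Exit (+1); total 3.
Path Hall→C5→Exit (+1); total 4.
Path Hall→C4→Lobby→C2→C5→C3→Exit (+1); total 5.
No residual Hall→Exit path; max flow = 5.
Certifying cut of size 5: {Hall→C1, Hall→C2, Hall→C4, Hall→C5, Hall→Lobby}.

5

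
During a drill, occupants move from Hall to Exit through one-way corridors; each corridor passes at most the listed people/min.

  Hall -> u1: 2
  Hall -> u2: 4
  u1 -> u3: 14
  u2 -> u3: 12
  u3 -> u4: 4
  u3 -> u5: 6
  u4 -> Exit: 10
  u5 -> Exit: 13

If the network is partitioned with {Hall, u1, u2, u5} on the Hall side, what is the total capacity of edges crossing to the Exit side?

Edges leaving {Hall, u1, u2, u5}: u1→u3 (14), u2→u3 (12), u5→Exit (13).
Cut capacity = 14 + 12 + 13 = 39.

39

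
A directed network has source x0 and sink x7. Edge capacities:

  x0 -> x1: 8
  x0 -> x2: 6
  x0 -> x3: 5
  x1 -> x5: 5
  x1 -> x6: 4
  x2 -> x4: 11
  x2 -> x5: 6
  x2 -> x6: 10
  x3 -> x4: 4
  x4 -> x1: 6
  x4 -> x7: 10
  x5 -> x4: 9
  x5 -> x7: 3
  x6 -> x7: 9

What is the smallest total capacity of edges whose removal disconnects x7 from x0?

18

Augment x0→x1→x5→x7: bottleneck 3, flow now 3.
Augment x0→x1→x6→x7: bottleneck 4, flow now 7.
Augment x0→x2→x4→x7: bottleneck 6, flow now 13.
Augment x0→x3→x4→x7: bottleneck 4, flow now 17.
Augment x0→x1→x5→x4→x2→x6→x7: bottleneck 1, flow now 18. (uses reverse residual edge)
No augmenting path remains; maximum flow = 18.
By max-flow min-cut, the minimum cut capacity equals the max flow.
In the residual graph, reachable from x0: {x0, x3}.
Min-cut edges: x0→x1 (8), x0→x2 (6), x3→x4 (4); capacity 8 + 6 + 4 = 18.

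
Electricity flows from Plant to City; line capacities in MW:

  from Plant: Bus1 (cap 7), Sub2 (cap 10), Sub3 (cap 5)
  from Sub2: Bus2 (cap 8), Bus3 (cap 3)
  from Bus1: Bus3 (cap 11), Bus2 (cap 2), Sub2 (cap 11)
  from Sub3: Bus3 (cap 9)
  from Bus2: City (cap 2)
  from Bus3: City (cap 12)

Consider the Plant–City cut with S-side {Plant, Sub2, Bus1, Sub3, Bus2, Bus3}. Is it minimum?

Yes — it is a minimum cut (capacity 14).

Given cut capacity: 2 + 12 = 14.
Augment Plant→Sub2→Bus2→City: bottleneck 2, flow now 2.
Augment Plant→Sub2→Bus3→City: bottleneck 3, flow now 5.
Augment Plant→Bus1→Bus3→City: bottleneck 7, flow now 12.
Augment Plant→Sub3→Bus3→City: bottleneck 2, flow now 14.
No augmenting path remains; maximum flow = 14.
Cut capacity 14 equals the max flow, so it is a minimum cut.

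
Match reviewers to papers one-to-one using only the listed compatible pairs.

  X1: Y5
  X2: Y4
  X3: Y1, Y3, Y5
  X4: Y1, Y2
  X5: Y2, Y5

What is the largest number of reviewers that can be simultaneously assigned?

5

Unit-capacity flow: source→left, listed edges, right→sink; max matching = max flow.
Augmenting path X1→Y5 (+1); matched 1.
Augmenting path X2→Y4 (+1); matched 2.
Augmenting path X3→Y1 (+1); matched 3.
Augmenting path X4→Y2 (+1); matched 4.
Augmenting path X5→Y2→X4→Y1→X3→Y3 (+1); matched 5.
No augmenting path remains; maximum matching = 5.
König certificate: {X1, X2, X3, X4, X5} is a vertex cover of size 5 (every listed pair touches it), so no matching can be larger.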